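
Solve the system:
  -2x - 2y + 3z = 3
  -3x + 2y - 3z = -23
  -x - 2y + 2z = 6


Using Cramer's rule. Expand each determinant along the first row.
D  = (-2)*[2*2 - (-3)*(-2)] - (-2)*[(-3)*2 - (-3)*(-1)] + 3*[(-3)*(-2) - 2*(-1)]
  = (-2)*(-2) - (-2)*(-9) + 3*(8) = 10
Dx = 3*[2*2 - (-3)*(-2)] - (-2)*[(-23)*2 - (-3)*6] + 3*[(-23)*(-2) - 2*6]
  = 3*(-2) - (-2)*(-28) + 3*(34) = 40
Dy = (-2)*[(-23)*2 - (-3)*6] - 3*[(-3)*2 - (-3)*(-1)] + 3*[(-3)*6 - (-23)*(-1)]
  = (-2)*(-28) - 3*(-9) + 3*(-41) = -40
Dz = (-2)*[2*6 - (-23)*(-2)] - (-2)*[(-3)*6 - (-23)*(-1)] + 3*[(-3)*(-2) - 2*(-1)]
  = (-2)*(-34) - (-2)*(-41) + 3*(8) = 10
x = Dx/D = 40/10 = 4, y = Dy/D = -40/10 = -4, z = Dz/D = 10/10 = 1
Check eq1: (-2)(4) + (-2)(-4) + (3)(1) = 3 = 3 ✓
Check eq2: (-3)(4) + (2)(-4) + (-3)(1) = -23 = -23 ✓
Check eq3: (-1)(4) + (-2)(-4) + (2)(1) = 6 = 6 ✓

x = 4, y = -4, z = 1


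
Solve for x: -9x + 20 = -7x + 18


Starting with: -9x + 20 = -7x + 18
Move all x terms to left: (-9 + 7)x = 18 - 20
Simplify: -2x = -2
Divide both sides by -2: x = 1

x = 1


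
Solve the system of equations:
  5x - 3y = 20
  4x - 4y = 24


Using Cramer's rule:
Determinant D = (5)(-4) - (4)(-3) = -20 + 12 = -8
Dx = (20)(-4) - (24)(-3) = -80 + 72 = -8
Dy = (5)(24) - (4)(20) = 120 - 80 = 40
x = Dx/D = -8/-8 = 1
y = Dy/D = 40/-8 = -5

x = 1, y = -5


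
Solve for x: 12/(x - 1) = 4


Multiply both sides by (x - 1): 12 = 4(x - 1)
Distribute: 12 = 4x - 4
4x = 12 + 4 = 16
x = 4

x = 4


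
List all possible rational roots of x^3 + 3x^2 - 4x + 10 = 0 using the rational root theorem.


Rational root theorem: possible roots are ±p/q where:
  p divides the constant term (10): p ∈ {1, 2, 5, 10}
  q divides the leading coefficient (1): q ∈ {1}

All possible rational roots: -10, -5, -2, -1, 1, 2, 5, 10

-10, -5, -2, -1, 1, 2, 5, 10


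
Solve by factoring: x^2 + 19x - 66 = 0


We need two numbers that multiply to -66 and add to 19.
Those numbers are -3 and 22 (since (-3) * 22 = -66 and (-3) + 22 = 19).
So x^2 + 19x - 66 = (x - 3)(x + 22) = 0
Setting each factor to zero: x = 3 or x = -22

x = -22, x = 3


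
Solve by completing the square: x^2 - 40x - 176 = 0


Start: x^2 - 40x - 176 = 0
Move constant: x^2 - 40x = 176
Half of -40 is -20, squared is 400
Add 400 to both sides: x^2 - 40x + 400 = 576
(x - 20)^2 = 576
x - 20 = ±24
x = 20 + 24 = 44 or x = 20 - 24 = -4

x = -4, x = 44


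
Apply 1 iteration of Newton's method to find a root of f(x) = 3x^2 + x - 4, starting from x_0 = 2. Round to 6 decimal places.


Newton's method: x_(n+1) = x_n - f(x_n)/f'(x_n)
f(x) = 3x^2 + x - 4
f'(x) = 6x + 1

Iteration 1:
  f(2.000000) = 10.000000
  f'(2.000000) = 13.000000
  x_1 = 2.000000 - (10.000000)/(13.000000) = 1.230769

x_1 = 1.230769


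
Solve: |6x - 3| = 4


An absolute value equation |expr| = 4 gives two cases:
Case 1: 6x - 3 = 4
  6x = 7, so x = 7/6
Case 2: 6x - 3 = -4
  6x = -1, so x = -1/6

x = -1/6, x = 7/6


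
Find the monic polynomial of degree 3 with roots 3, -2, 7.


A monic polynomial with roots 3, -2, 7 is:
p(x) = (x - 3)(x + 2)(x - 7)
After multiplying by (x - 3): x - 3
After multiplying by (x + 2): x^2 - x - 6
After multiplying by (x - 7): x^3 - 8x^2 + x + 42

x^3 - 8x^2 + x + 42


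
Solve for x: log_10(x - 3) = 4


Convert to exponential form: x - 3 = 10^4 = 10000
x = 10000 + 3 = 10003
Check: log_10(10003 - 3) = log_10(10000) = log_10(10000) = 4 ✓

x = 10003


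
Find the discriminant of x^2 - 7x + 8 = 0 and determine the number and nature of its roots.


For ax^2 + bx + c = 0, discriminant D = b^2 - 4ac
Here a = 1, b = -7, c = 8
D = (-7)^2 - 4(1)(8) = 49 - 32 = 17

D = 17 > 0 but not a perfect square
The equation has 2 distinct real irrational roots.

Discriminant = 17, 2 distinct real irrational roots


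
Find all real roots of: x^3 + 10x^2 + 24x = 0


The constant term is 0, so x = 0 is a root. Factor out x:
  x(x^2 + 10x + 24) = 0
Solve the quadratic x^2 + 10x + 24 = 0: discriminant = 10^2 - 4(1)(24) = 100 - 96 = 4.
sqrt(4) = 2, so x = (-10 ± 2)/2: x = -4 or x = -6.

x = -6, x = -4, x = 0


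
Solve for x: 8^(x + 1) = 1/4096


Express both sides with the same base.
1/4096 = 8^(-4)
Since the bases match, equate exponents: x + 1 = -4
So x = -4 - (1) = -5

x = -5


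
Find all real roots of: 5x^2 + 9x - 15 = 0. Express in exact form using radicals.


Using the quadratic formula: x = (-b ± sqrt(b^2 - 4ac)) / (2a)
Here a = 5, b = 9, c = -15
Discriminant = b^2 - 4ac = 9^2 - 4(5)(-15) = 81 + 300 = 381
Since discriminant = 381 > 0, there are two real roots.
x = (-9 ± sqrt(381)) / 10
Numerically: x ≈ 1.0519 or x ≈ -2.8519

x = (-9 + sqrt(381)) / 10 or x = (-9 - sqrt(381)) / 10


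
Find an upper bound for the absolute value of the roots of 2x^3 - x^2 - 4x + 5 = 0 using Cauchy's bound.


Cauchy's bound: all roots r satisfy |r| <= 1 + max(|a_i/a_n|) for i = 0,...,n-1
where a_n is the leading coefficient.

Coefficients: [2, -1, -4, 5]
Leading coefficient a_n = 2
Ratios |a_i/a_n|: 1/2, 2, 5/2
Maximum ratio: 5/2
Cauchy's bound: |r| <= 1 + 5/2 = 7/2

Upper bound = 7/2


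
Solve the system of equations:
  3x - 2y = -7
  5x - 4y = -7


Using Cramer's rule:
Determinant D = (3)(-4) - (5)(-2) = -12 + 10 = -2
Dx = (-7)(-4) - (-7)(-2) = 28 - 14 = 14
Dy = (3)(-7) - (5)(-7) = -21 + 35 = 14
x = Dx/D = 14/-2 = -7
y = Dy/D = 14/-2 = -7

x = -7, y = -7


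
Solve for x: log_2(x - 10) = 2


Convert to exponential form: x - 10 = 2^2 = 4
x = 4 + 10 = 14
Check: log_2(14 - 10) = log_2(4) = log_2(4) = 2 ✓

x = 14


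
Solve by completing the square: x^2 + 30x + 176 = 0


Start: x^2 + 30x + 176 = 0
Move constant: x^2 + 30x = -176
Half of 30 is 15, squared is 225
Add 225 to both sides: x^2 + 30x + 225 = 49
(x + 15)^2 = 49
x + 15 = ±7
x = -15 + 7 = -8 or x = -15 - 7 = -22

x = -22, x = -8


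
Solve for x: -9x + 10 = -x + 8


Starting with: -9x + 10 = -x + 8
Move all x terms to left: (-9 + 1)x = 8 - 10
Simplify: -8x = -2
Divide both sides by -8: x = 1/4

x = 1/4


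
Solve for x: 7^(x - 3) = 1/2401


Express both sides with the same base.
1/2401 = 7^(-4)
Since the bases match, equate exponents: x - 3 = -4
So x = -4 - (-3) = -1

x = -1


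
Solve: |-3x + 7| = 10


An absolute value equation |expr| = 10 gives two cases:
Case 1: -3x + 7 = 10
  -3x = 3, so x = -1
Case 2: -3x + 7 = -10
  -3x = -17, so x = 17/3

x = -1, x = 17/3


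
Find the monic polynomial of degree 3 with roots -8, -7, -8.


A monic polynomial with roots -8, -7, -8 is:
p(x) = (x + 8)(x + 7)(x + 8)
After multiplying by (x + 8): x + 8
After multiplying by (x + 7): x^2 + 15x + 56
After multiplying by (x + 8): x^3 + 23x^2 + 176x + 448

x^3 + 23x^2 + 176x + 448


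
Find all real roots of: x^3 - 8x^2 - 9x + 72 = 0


Let p(x) = x^3 - 8x^2 - 9x + 72. By the rational root theorem (leading coefficient 1), any rational root is an integer divisor of 72: try ±1, ±2, ... in turn.
Test x = 1: value = 56 ≠ 0.
Test x = -1: value = 72 ≠ 0.
Test x = 2: value = 30 ≠ 0.
Test x = -2: value = 50 ≠ 0.
Test x = 3: value = 0 ✓, so (x - 3) is a factor.
Synthetic division by (x - 3): bring down 1; 1(3) - 8 = -5; (-5)(3) - 9 = -24; (-24)(3) + 72 = 0 → quotient x^2 - 5x - 24, remainder 0.
Solve the quadratic x^2 - 5x - 24 = 0: discriminant = (-5)^2 - 4(1)(-24) = 25 + 96 = 121.
sqrt(121) = 11, so x = (5 ± 11)/2: x = 8 or x = -3.

x = -3, x = 3, x = 8


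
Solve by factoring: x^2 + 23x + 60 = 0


We need two numbers that multiply to 60 and add to 23.
Those numbers are 3 and 20 (since 3 * 20 = 60 and 3 + 20 = 23).
So x^2 + 23x + 60 = (x + 3)(x + 20) = 0
Setting each factor to zero: x = -3 or x = -20

x = -20, x = -3


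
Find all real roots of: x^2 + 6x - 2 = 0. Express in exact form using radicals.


Using the quadratic formula: x = (-b ± sqrt(b^2 - 4ac)) / (2a)
Here a = 1, b = 6, c = -2
Discriminant = b^2 - 4ac = 6^2 - 4(1)(-2) = 36 + 8 = 44
Since discriminant = 44 > 0, there are two real roots.
x = (-6 ± 2*sqrt(11)) / 2
Simplifying: x = -3 ± sqrt(11)
Numerically: x ≈ 0.3166 or x ≈ -6.3166

x = -3 + sqrt(11) or x = -3 - sqrt(11)


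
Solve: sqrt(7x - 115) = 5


Square both sides: 7x - 115 = 5^2 = 25
7x = 25 + 115 = 140
x = 20
Check: sqrt(7*20 - 115) = sqrt(25) = 5 ✓

x = 20


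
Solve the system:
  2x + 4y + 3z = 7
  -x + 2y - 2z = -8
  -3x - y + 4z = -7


Using Cramer's rule. Expand each determinant along the first row.
D  = 2*[2*4 - (-2)*(-1)] - 4*[(-1)*4 - (-2)*(-3)] + 3*[(-1)*(-1) - 2*(-3)]
  = 2*(6) - 4*(-10) + 3*(7) = 73
Dx = 7*[2*4 - (-2)*(-1)] - 4*[(-8)*4 - (-2)*(-7)] + 3*[(-8)*(-1) - 2*(-7)]
  = 7*(6) - 4*(-46) + 3*(22) = 292
Dy = 2*[(-8)*4 - (-2)*(-7)] - 7*[(-1)*4 - (-2)*(-3)] + 3*[(-1)*(-7) - (-8)*(-3)]
  = 2*(-46) - 7*(-10) + 3*(-17) = -73
Dz = 2*[2*(-7) - (-8)*(-1)] - 4*[(-1)*(-7) - (-8)*(-3)] + 7*[(-1)*(-1) - 2*(-3)]
  = 2*(-22) - 4*(-17) + 7*(7) = 73
x = Dx/D = 292/73 = 4, y = Dy/D = -73/73 = -1, z = Dz/D = 73/73 = 1
Check eq1: (2)(4) + (4)(-1) + (3)(1) = 7 = 7 ✓
Check eq2: (-1)(4) + (2)(-1) + (-2)(1) = -8 = -8 ✓
Check eq3: (-3)(4) + (-1)(-1) + (4)(1) = -7 = -7 ✓

x = 4, y = -1, z = 1


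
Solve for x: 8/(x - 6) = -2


Multiply both sides by (x - 6): 8 = -2(x - 6)
Distribute: 8 = -2x + 12
-2x = 8 - 12 = -4
x = 2

x = 2


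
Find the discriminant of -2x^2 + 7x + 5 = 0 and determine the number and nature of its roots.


For ax^2 + bx + c = 0, discriminant D = b^2 - 4ac
Here a = -2, b = 7, c = 5
D = (7)^2 - 4(-2)(5) = 49 + 40 = 89

D = 89 > 0 but not a perfect square
The equation has 2 distinct real irrational roots.

Discriminant = 89, 2 distinct real irrational roots


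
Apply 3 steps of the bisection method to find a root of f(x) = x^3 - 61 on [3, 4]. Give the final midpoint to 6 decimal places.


f(x) = x^3 - 61
f(3) = -34 < 0
f(4) = 3 > 0

Step 1: midpoint = (3.000000 + 4.000000)/2 = 3.500000
  f(3.500000) = -18.125000
  f(mid) < 0, so root is in [3.500000, 4.000000]

Step 2: midpoint = (3.500000 + 4.000000)/2 = 3.750000
  f(3.750000) = -8.265625
  f(mid) < 0, so root is in [3.750000, 4.000000]

Step 3: midpoint = (3.750000 + 4.000000)/2 = 3.875000
  f(3.875000) = -2.814453
  f(mid) < 0, so root is in [3.875000, 4.000000]

midpoint = 3.875000


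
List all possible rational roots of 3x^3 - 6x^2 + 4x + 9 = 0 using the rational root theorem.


Rational root theorem: possible roots are ±p/q where:
  p divides the constant term (9): p ∈ {1, 3, 9}
  q divides the leading coefficient (3): q ∈ {1, 3}

All possible rational roots: -9, -3, -1, -1/3, 1/3, 1, 3, 9

-9, -3, -1, -1/3, 1/3, 1, 3, 9


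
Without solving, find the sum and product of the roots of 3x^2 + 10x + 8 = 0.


By Vieta's formulas for ax^2 + bx + c = 0:
  Sum of roots = -b/a
  Product of roots = c/a

Here a = 3, b = 10, c = 8
Sum = -(10)/3 = -10/3
Product = 8/3 = 8/3

Sum = -10/3, Product = 8/3


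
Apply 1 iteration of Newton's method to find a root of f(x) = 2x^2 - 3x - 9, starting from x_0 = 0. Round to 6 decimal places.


Newton's method: x_(n+1) = x_n - f(x_n)/f'(x_n)
f(x) = 2x^2 - 3x - 9
f'(x) = 4x - 3

Iteration 1:
  f(0.000000) = -9.000000
  f'(0.000000) = -3.000000
  x_1 = 0.000000 - (-9.000000)/(-3.000000) = -3.000000

x_1 = -3.000000


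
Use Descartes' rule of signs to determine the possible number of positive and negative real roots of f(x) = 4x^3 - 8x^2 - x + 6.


Descartes' rule of signs:

For positive roots, count sign changes in f(x) = 4x^3 - 8x^2 - x + 6:
Signs of coefficients: +, -, -, +
Number of sign changes: 2
Possible positive real roots: 2, 0

For negative roots, examine f(-x) = -4x^3 - 8x^2 + x + 6:
Signs of coefficients: -, -, +, +
Number of sign changes: 1
Possible negative real roots: 1

Positive roots: 2 or 0; Negative roots: 1


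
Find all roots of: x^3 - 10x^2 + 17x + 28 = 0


Let p(x) = x^3 - 10x^2 + 17x + 28. By the rational root theorem (leading coefficient 1), any rational root is an integer divisor of 28: try ±1, ±2, ... in turn.
Test x = 1: value = 36 ≠ 0.
Test x = -1: value = 0 ✓, so (x + 1) is a factor.
Synthetic division by (x + 1): bring down 1; 1(-1) - 10 = -11; (-11)(-1) + 17 = 28; 28(-1) + 28 = 0 → quotient x^2 - 11x + 28, remainder 0.
Solve the quadratic x^2 - 11x + 28 = 0: discriminant = (-11)^2 - 4(1)(28) = 121 - 112 = 9.
sqrt(9) = 3, so x = (11 ± 3)/2: x = 7 or x = 4.
Collecting all roots found:

x = -1, x = 4, x = 7


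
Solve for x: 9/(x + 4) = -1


Multiply both sides by (x + 4): 9 = -1(x + 4)
Distribute: 9 = -x - 4
-x = 9 + 4 = 13
x = -13

x = -13


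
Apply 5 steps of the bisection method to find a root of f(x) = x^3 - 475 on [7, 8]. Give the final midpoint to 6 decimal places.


f(x) = x^3 - 475
f(7) = -132 < 0
f(8) = 37 > 0

Step 1: midpoint = (7.000000 + 8.000000)/2 = 7.500000
  f(7.500000) = -53.125000
  f(mid) < 0, so root is in [7.500000, 8.000000]

Step 2: midpoint = (7.500000 + 8.000000)/2 = 7.750000
  f(7.750000) = -9.515625
  f(mid) < 0, so root is in [7.750000, 8.000000]

Step 3: midpoint = (7.750000 + 8.000000)/2 = 7.875000
  f(7.875000) = 13.373047
  f(mid) > 0, so root is in [7.750000, 7.875000]

Step 4: midpoint = (7.750000 + 7.875000)/2 = 7.812500
  f(7.812500) = 1.837158
  f(mid) > 0, so root is in [7.750000, 7.812500]

Step 5: midpoint = (7.750000 + 7.812500)/2 = 7.781250
  f(7.781250) = -3.862030
  f(mid) < 0, so root is in [7.781250, 7.812500]

midpoint = 7.781250


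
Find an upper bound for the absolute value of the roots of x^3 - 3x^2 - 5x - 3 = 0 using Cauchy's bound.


Cauchy's bound: all roots r satisfy |r| <= 1 + max(|a_i/a_n|) for i = 0,...,n-1
where a_n is the leading coefficient.

Coefficients: [1, -3, -5, -3]
Leading coefficient a_n = 1
Ratios |a_i/a_n|: 3, 5, 3
Maximum ratio: 5
Cauchy's bound: |r| <= 1 + 5 = 6

Upper bound = 6


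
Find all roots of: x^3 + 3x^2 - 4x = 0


The constant term is 0, so x = 0 is a root. Factor out x:
  x^2 + 3x - 4 = 0
Solve the quadratic x^2 + 3x - 4 = 0: discriminant = 3^2 - 4(1)(-4) = 9 + 16 = 25.
sqrt(25) = 5, so x = (-3 ± 5)/2: x = 1 or x = -4.
Collecting all roots found:

x = -4, x = 0, x = 1


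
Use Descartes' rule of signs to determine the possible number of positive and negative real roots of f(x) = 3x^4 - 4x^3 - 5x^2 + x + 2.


Descartes' rule of signs:

For positive roots, count sign changes in f(x) = 3x^4 - 4x^3 - 5x^2 + x + 2:
Signs of coefficients: +, -, -, +, +
Number of sign changes: 2
Possible positive real roots: 2, 0

For negative roots, examine f(-x) = 3x^4 + 4x^3 - 5x^2 - x + 2:
Signs of coefficients: +, +, -, -, +
Number of sign changes: 2
Possible negative real roots: 2, 0

Positive roots: 2 or 0; Negative roots: 2 or 0


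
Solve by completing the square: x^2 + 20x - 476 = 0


Start: x^2 + 20x - 476 = 0
Move constant: x^2 + 20x = 476
Half of 20 is 10, squared is 100
Add 100 to both sides: x^2 + 20x + 100 = 576
(x + 10)^2 = 576
x + 10 = ±24
x = -10 + 24 = 14 or x = -10 - 24 = -34

x = -34, x = 14


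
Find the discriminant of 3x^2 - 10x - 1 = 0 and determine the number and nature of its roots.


For ax^2 + bx + c = 0, discriminant D = b^2 - 4ac
Here a = 3, b = -10, c = -1
D = (-10)^2 - 4(3)(-1) = 100 + 12 = 112

D = 112 > 0 but not a perfect square
The equation has 2 distinct real irrational roots.

Discriminant = 112, 2 distinct real irrational roots


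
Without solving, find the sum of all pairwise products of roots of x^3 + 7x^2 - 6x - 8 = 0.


By Vieta's formulas for x^3 + bx^2 + cx + d = 0:
  r1 + r2 + r3 = -b/a = -7
  r1*r2 + r1*r3 + r2*r3 = c/a = -6
  r1*r2*r3 = -d/a = 8


Sum of pairwise products = -6


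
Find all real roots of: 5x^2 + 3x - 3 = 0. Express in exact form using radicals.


Using the quadratic formula: x = (-b ± sqrt(b^2 - 4ac)) / (2a)
Here a = 5, b = 3, c = -3
Discriminant = b^2 - 4ac = 3^2 - 4(5)(-3) = 9 + 60 = 69
Since discriminant = 69 > 0, there are two real roots.
x = (-3 ± sqrt(69)) / 10
Numerically: x ≈ 0.5307 or x ≈ -1.1307

x = (-3 + sqrt(69)) / 10 or x = (-3 - sqrt(69)) / 10


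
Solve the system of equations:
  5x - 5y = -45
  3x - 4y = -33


Using Cramer's rule:
Determinant D = (5)(-4) - (3)(-5) = -20 + 15 = -5
Dx = (-45)(-4) - (-33)(-5) = 180 - 165 = 15
Dy = (5)(-33) - (3)(-45) = -165 + 135 = -30
x = Dx/D = 15/-5 = -3
y = Dy/D = -30/-5 = 6

x = -3, y = 6


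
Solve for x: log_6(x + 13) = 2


Convert to exponential form: x + 13 = 6^2 = 36
x = 36 - 13 = 23
Check: log_6(23 + 13) = log_6(36) = log_6(36) = 2 ✓

x = 23


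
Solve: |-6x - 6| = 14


An absolute value equation |expr| = 14 gives two cases:
Case 1: -6x - 6 = 14
  -6x = 20, so x = -10/3
Case 2: -6x - 6 = -14
  -6x = -8, so x = 4/3

x = -10/3, x = 4/3


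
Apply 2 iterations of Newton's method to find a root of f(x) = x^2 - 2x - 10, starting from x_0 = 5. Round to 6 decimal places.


Newton's method: x_(n+1) = x_n - f(x_n)/f'(x_n)
f(x) = x^2 - 2x - 10
f'(x) = 2x - 2

Iteration 1:
  f(5.000000) = 5.000000
  f'(5.000000) = 8.000000
  x_1 = 5.000000 - (5.000000)/(8.000000) = 4.375000

Iteration 2:
  f(4.375000) = 0.390625
  f'(4.375000) = 6.750000
  x_2 = 4.375000 - (0.390625)/(6.750000) = 4.317130

x_2 = 4.317130


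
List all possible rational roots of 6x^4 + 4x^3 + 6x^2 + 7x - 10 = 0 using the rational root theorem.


Rational root theorem: possible roots are ±p/q where:
  p divides the constant term (-10): p ∈ {1, 2, 5, 10}
  q divides the leading coefficient (6): q ∈ {1, 2, 3, 6}

All possible rational roots: -10, -5, -10/3, -5/2, -2, -5/3, -1, -5/6, -2/3, -1/2, -1/3, -1/6, 1/6, 1/3, 1/2, 2/3, 5/6, 1, 5/3, 2, 5/2, 10/3, 5, 10

-10, -5, -10/3, -5/2, -2, -5/3, -1, -5/6, -2/3, -1/2, -1/3, -1/6, 1/6, 1/3, 1/2, 2/3, 5/6, 1, 5/3, 2, 5/2, 10/3, 5, 10


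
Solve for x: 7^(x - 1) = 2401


Express both sides with the same base.
2401 = 7^4
Since the bases match, equate exponents: x - 1 = 4
So x = 4 - (-1) = 5

x = 5


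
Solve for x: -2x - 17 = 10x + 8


Starting with: -2x - 17 = 10x + 8
Move all x terms to left: (-2 - 10)x = 8 + 17
Simplify: -12x = 25
Divide both sides by -12: x = -25/12

x = -25/12


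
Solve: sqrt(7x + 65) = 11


Square both sides: 7x + 65 = 11^2 = 121
7x = 121 - 65 = 56
x = 8
Check: sqrt(7*8 + 65) = sqrt(121) = 11 ✓

x = 8


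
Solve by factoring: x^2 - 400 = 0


We need two numbers that multiply to -400 and add to 0.
Those numbers are -20 and 20 (since (-20) * 20 = -400 and (-20) + 20 = 0).
So x^2 - 400 = (x - 20)(x + 20) = 0
Setting each factor to zero: x = 20 or x = -20

x = -20, x = 20


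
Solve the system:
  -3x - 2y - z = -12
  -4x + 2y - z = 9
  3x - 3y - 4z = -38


Using Cramer's rule. Expand each determinant along the first row.
D  = (-3)*[2*(-4) - (-1)*(-3)] - (-2)*[(-4)*(-4) - (-1)*3] + (-1)*[(-4)*(-3) - 2*3]
  = (-3)*(-11) - (-2)*(19) + (-1)*(6) = 65
Dx = (-12)*[2*(-4) - (-1)*(-3)] - (-2)*[9*(-4) - (-1)*(-38)] + (-1)*[9*(-3) - 2*(-38)]
  = (-12)*(-11) - (-2)*(-74) + (-1)*(49) = -65
Dy = (-3)*[9*(-4) - (-1)*(-38)] - (-12)*[(-4)*(-4) - (-1)*3] + (-1)*[(-4)*(-38) - 9*3]
  = (-3)*(-74) - (-12)*(19) + (-1)*(125) = 325
Dz = (-3)*[2*(-38) - 9*(-3)] - (-2)*[(-4)*(-38) - 9*3] + (-12)*[(-4)*(-3) - 2*3]
  = (-3)*(-49) - (-2)*(125) + (-12)*(6) = 325
x = Dx/D = -65/65 = -1, y = Dy/D = 325/65 = 5, z = Dz/D = 325/65 = 5
Check eq1: (-3)(-1) + (-2)(5) + (-1)(5) = -12 = -12 ✓
Check eq2: (-4)(-1) + (2)(5) + (-1)(5) = 9 = 9 ✓
Check eq3: (3)(-1) + (-3)(5) + (-4)(5) = -38 = -38 ✓

x = -1, y = 5, z = 5


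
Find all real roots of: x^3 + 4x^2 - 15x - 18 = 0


Let p(x) = x^3 + 4x^2 - 15x - 18. By the rational root theorem (leading coefficient 1), any rational root is an integer divisor of 18: try ±1, ±2, ... in turn.
Test x = 1: value = -28 ≠ 0.
Test x = -1: value = 0 ✓, so (x + 1) is a factor.
Synthetic division by (x + 1): bring down 1; 1(-1) + 4 = 3; 3(-1) - 15 = -18; (-18)(-1) - 18 = 0 → quotient x^2 + 3x - 18, remainder 0.
Solve the quadratic x^2 + 3x - 18 = 0: discriminant = 3^2 - 4(1)(-18) = 9 + 72 = 81.
sqrt(81) = 9, so x = (-3 ± 9)/2: x = 3 or x = -6.

x = -6, x = -1, x = 3


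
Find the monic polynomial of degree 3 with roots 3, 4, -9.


A monic polynomial with roots 3, 4, -9 is:
p(x) = (x - 3)(x - 4)(x + 9)
After multiplying by (x - 3): x - 3
After multiplying by (x - 4): x^2 - 7x + 12
After multiplying by (x + 9): x^3 + 2x^2 - 51x + 108

x^3 + 2x^2 - 51x + 108


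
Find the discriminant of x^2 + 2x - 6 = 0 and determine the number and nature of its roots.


For ax^2 + bx + c = 0, discriminant D = b^2 - 4ac
Here a = 1, b = 2, c = -6
D = (2)^2 - 4(1)(-6) = 4 + 24 = 28

D = 28 > 0 but not a perfect square
The equation has 2 distinct real irrational roots.

Discriminant = 28, 2 distinct real irrational roots


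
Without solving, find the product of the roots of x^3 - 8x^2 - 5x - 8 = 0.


By Vieta's formulas for x^3 + bx^2 + cx + d = 0:
  r1 + r2 + r3 = -b/a = 8
  r1*r2 + r1*r3 + r2*r3 = c/a = -5
  r1*r2*r3 = -d/a = 8


Product = 8


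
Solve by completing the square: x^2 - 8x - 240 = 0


Start: x^2 - 8x - 240 = 0
Move constant: x^2 - 8x = 240
Half of -8 is -4, squared is 16
Add 16 to both sides: x^2 - 8x + 16 = 256
(x - 4)^2 = 256
x - 4 = ±16
x = 4 + 16 = 20 or x = 4 - 16 = -12

x = -12, x = 20


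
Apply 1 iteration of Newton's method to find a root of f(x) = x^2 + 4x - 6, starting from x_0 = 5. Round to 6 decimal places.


Newton's method: x_(n+1) = x_n - f(x_n)/f'(x_n)
f(x) = x^2 + 4x - 6
f'(x) = 2x + 4

Iteration 1:
  f(5.000000) = 39.000000
  f'(5.000000) = 14.000000
  x_1 = 5.000000 - (39.000000)/(14.000000) = 2.214286

x_1 = 2.214286


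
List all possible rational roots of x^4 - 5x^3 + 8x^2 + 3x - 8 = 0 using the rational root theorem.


Rational root theorem: possible roots are ±p/q where:
  p divides the constant term (-8): p ∈ {1, 2, 4, 8}
  q divides the leading coefficient (1): q ∈ {1}

All possible rational roots: -8, -4, -2, -1, 1, 2, 4, 8

-8, -4, -2, -1, 1, 2, 4, 8


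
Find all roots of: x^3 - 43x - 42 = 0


Let p(x) = x^3 - 43x - 42. By the rational root theorem (leading coefficient 1), any rational root is an integer divisor of 42: try ±1, ±2, ... in turn.
Test x = 1: value = -84 ≠ 0.
Test x = -1: value = 0 ✓, so (x + 1) is a factor.
Synthetic division by (x + 1): bring down 1; 1(-1) + 0 = -1; (-1)(-1) - 43 = -42; (-42)(-1) - 42 = 0 → quotient x^2 - x - 42, remainder 0.
Solve the quadratic x^2 - x - 42 = 0: discriminant = (-1)^2 - 4(1)(-42) = 1 + 168 = 169.
sqrt(169) = 13, so x = (1 ± 13)/2: x = 7 or x = -6.
Collecting all roots found:

x = -6, x = -1, x = 7


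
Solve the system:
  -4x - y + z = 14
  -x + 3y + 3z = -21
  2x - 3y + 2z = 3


Using Cramer's rule. Expand each determinant along the first row.
D  = (-4)*[3*2 - 3*(-3)] - (-1)*[(-1)*2 - 3*2] + 1*[(-1)*(-3) - 3*2]
  = (-4)*(15) - (-1)*(-8) + 1*(-3) = -71
Dx = 14*[3*2 - 3*(-3)] - (-1)*[(-21)*2 - 3*3] + 1*[(-21)*(-3) - 3*3]
  = 14*(15) - (-1)*(-51) + 1*(54) = 213
Dy = (-4)*[(-21)*2 - 3*3] - 14*[(-1)*2 - 3*2] + 1*[(-1)*3 - (-21)*2]
  = (-4)*(-51) - 14*(-8) + 1*(39) = 355
Dz = (-4)*[3*3 - (-21)*(-3)] - (-1)*[(-1)*3 - (-21)*2] + 14*[(-1)*(-3) - 3*2]
  = (-4)*(-54) - (-1)*(39) + 14*(-3) = 213
x = Dx/D = 213/-71 = -3, y = Dy/D = 355/-71 = -5, z = Dz/D = 213/-71 = -3
Check eq1: (-4)(-3) + (-1)(-5) + (1)(-3) = 14 = 14 ✓
Check eq2: (-1)(-3) + (3)(-5) + (3)(-3) = -21 = -21 ✓
Check eq3: (2)(-3) + (-3)(-5) + (2)(-3) = 3 = 3 ✓

x = -3, y = -5, z = -3


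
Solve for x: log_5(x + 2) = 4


Convert to exponential form: x + 2 = 5^4 = 625
x = 625 - 2 = 623
Check: log_5(623 + 2) = log_5(625) = log_5(625) = 4 ✓

x = 623


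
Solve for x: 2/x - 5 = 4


Subtract -5 from both sides: 2/x = 9
Multiply both sides by x: 2 = 9 * x
Divide by 9: x = 2/9

x = 2/9


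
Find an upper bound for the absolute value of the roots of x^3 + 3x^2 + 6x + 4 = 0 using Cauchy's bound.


Cauchy's bound: all roots r satisfy |r| <= 1 + max(|a_i/a_n|) for i = 0,...,n-1
where a_n is the leading coefficient.

Coefficients: [1, 3, 6, 4]
Leading coefficient a_n = 1
Ratios |a_i/a_n|: 3, 6, 4
Maximum ratio: 6
Cauchy's bound: |r| <= 1 + 6 = 7

Upper bound = 7


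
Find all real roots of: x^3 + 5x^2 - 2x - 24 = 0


Let p(x) = x^3 + 5x^2 - 2x - 24. By the rational root theorem (leading coefficient 1), any rational root is an integer divisor of 24: try ±1, ±2, ... in turn.
Test x = 1: value = -20 ≠ 0.
Test x = -1: value = -18 ≠ 0.
Test x = 2: value = 0 ✓, so (x - 2) is a factor.
Synthetic division by (x - 2): bring down 1; 1(2) + 5 = 7; 7(2) - 2 = 12; 12(2) - 24 = 0 → quotient x^2 + 7x + 12, remainder 0.
Solve the quadratic x^2 + 7x + 12 = 0: discriminant = 7^2 - 4(1)(12) = 49 - 48 = 1.
sqrt(1) = 1, so x = (-7 ± 1)/2: x = -3 or x = -4.

x = -4, x = -3, x = 2


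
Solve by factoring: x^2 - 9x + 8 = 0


We need two numbers that multiply to 8 and add to -9.
Those numbers are -8 and -1 (since (-8) * (-1) = 8 and (-8) + (-1) = -9).
So x^2 - 9x + 8 = (x - 8)(x - 1) = 0
Setting each factor to zero: x = 8 or x = 1

x = 1, x = 8


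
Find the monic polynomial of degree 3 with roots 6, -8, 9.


A monic polynomial with roots 6, -8, 9 is:
p(x) = (x - 6)(x + 8)(x - 9)
After multiplying by (x - 6): x - 6
After multiplying by (x + 8): x^2 + 2x - 48
After multiplying by (x - 9): x^3 - 7x^2 - 66x + 432

x^3 - 7x^2 - 66x + 432


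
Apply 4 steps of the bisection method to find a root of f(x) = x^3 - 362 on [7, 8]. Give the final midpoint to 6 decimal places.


f(x) = x^3 - 362
f(7) = -19 < 0
f(8) = 150 > 0

Step 1: midpoint = (7.000000 + 8.000000)/2 = 7.500000
  f(7.500000) = 59.875000
  f(mid) > 0, so root is in [7.000000, 7.500000]

Step 2: midpoint = (7.000000 + 7.500000)/2 = 7.250000
  f(7.250000) = 19.078125
  f(mid) > 0, so root is in [7.000000, 7.250000]

Step 3: midpoint = (7.000000 + 7.250000)/2 = 7.125000
  f(7.125000) = -0.294922
  f(mid) < 0, so root is in [7.125000, 7.250000]

Step 4: midpoint = (7.125000 + 7.250000)/2 = 7.187500
  f(7.187500) = 9.307373
  f(mid) > 0, so root is in [7.125000, 7.187500]

midpoint = 7.187500


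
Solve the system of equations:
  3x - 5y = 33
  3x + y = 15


Using Cramer's rule:
Determinant D = (3)(1) - (3)(-5) = 3 + 15 = 18
Dx = (33)(1) - (15)(-5) = 33 + 75 = 108
Dy = (3)(15) - (3)(33) = 45 - 99 = -54
x = Dx/D = 108/18 = 6
y = Dy/D = -54/18 = -3

x = 6, y = -3


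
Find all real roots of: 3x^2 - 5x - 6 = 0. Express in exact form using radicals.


Using the quadratic formula: x = (-b ± sqrt(b^2 - 4ac)) / (2a)
Here a = 3, b = -5, c = -6
Discriminant = b^2 - 4ac = (-5)^2 - 4(3)(-6) = 25 + 72 = 97
Since discriminant = 97 > 0, there are two real roots.
x = (5 ± sqrt(97)) / 6
Numerically: x ≈ 2.4748 or x ≈ -0.8081

x = (5 + sqrt(97)) / 6 or x = (5 - sqrt(97)) / 6


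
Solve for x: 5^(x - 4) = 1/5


Express both sides with the same base.
1/5 = 5^(-1)
Since the bases match, equate exponents: x - 4 = -1
So x = -1 - (-4) = 3

x = 3


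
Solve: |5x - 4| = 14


An absolute value equation |expr| = 14 gives two cases:
Case 1: 5x - 4 = 14
  5x = 18, so x = 18/5
Case 2: 5x - 4 = -14
  5x = -10, so x = -2

x = -2, x = 18/5


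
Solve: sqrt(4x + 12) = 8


Square both sides: 4x + 12 = 8^2 = 64
4x = 64 - 12 = 52
x = 13
Check: sqrt(4*13 + 12) = sqrt(64) = 8 ✓

x = 13


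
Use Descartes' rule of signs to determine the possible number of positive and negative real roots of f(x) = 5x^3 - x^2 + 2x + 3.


Descartes' rule of signs:

For positive roots, count sign changes in f(x) = 5x^3 - x^2 + 2x + 3:
Signs of coefficients: +, -, +, +
Number of sign changes: 2
Possible positive real roots: 2, 0

For negative roots, examine f(-x) = -5x^3 - x^2 - 2x + 3:
Signs of coefficients: -, -, -, +
Number of sign changes: 1
Possible negative real roots: 1

Positive roots: 2 or 0; Negative roots: 1


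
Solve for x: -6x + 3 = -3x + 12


Starting with: -6x + 3 = -3x + 12
Move all x terms to left: (-6 + 3)x = 12 - 3
Simplify: -3x = 9
Divide both sides by -3: x = -3

x = -3


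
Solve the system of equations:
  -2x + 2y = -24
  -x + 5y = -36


Using Cramer's rule:
Determinant D = (-2)(5) - (-1)(2) = -10 + 2 = -8
Dx = (-24)(5) - (-36)(2) = -120 + 72 = -48
Dy = (-2)(-36) - (-1)(-24) = 72 - 24 = 48
x = Dx/D = -48/-8 = 6
y = Dy/D = 48/-8 = -6

x = 6, y = -6


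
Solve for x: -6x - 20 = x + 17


Starting with: -6x - 20 = x + 17
Move all x terms to left: (-6 - 1)x = 17 + 20
Simplify: -7x = 37
Divide both sides by -7: x = -37/7

x = -37/7


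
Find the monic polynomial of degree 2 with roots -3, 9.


A monic polynomial with roots -3, 9 is:
p(x) = (x + 3)(x - 9)
After multiplying by (x + 3): x + 3
After multiplying by (x - 9): x^2 - 6x - 27

x^2 - 6x - 27


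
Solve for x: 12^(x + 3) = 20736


Express both sides with the same base.
20736 = 12^4
Since the bases match, equate exponents: x + 3 = 4
So x = 4 - (3) = 1

x = 1


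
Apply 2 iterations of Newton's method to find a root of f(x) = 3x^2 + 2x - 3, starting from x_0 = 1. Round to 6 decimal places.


Newton's method: x_(n+1) = x_n - f(x_n)/f'(x_n)
f(x) = 3x^2 + 2x - 3
f'(x) = 6x + 2

Iteration 1:
  f(1.000000) = 2.000000
  f'(1.000000) = 8.000000
  x_1 = 1.000000 - (2.000000)/(8.000000) = 0.750000

Iteration 2:
  f(0.750000) = 0.187500
  f'(0.750000) = 6.500000
  x_2 = 0.750000 - (0.187500)/(6.500000) = 0.721154

x_2 = 0.721154


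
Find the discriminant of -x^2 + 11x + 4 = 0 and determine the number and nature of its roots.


For ax^2 + bx + c = 0, discriminant D = b^2 - 4ac
Here a = -1, b = 11, c = 4
D = (11)^2 - 4(-1)(4) = 121 + 16 = 137

D = 137 > 0 but not a perfect square
The equation has 2 distinct real irrational roots.

Discriminant = 137, 2 distinct real irrational roots


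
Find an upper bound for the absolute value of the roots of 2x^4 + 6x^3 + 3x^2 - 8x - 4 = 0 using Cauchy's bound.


Cauchy's bound: all roots r satisfy |r| <= 1 + max(|a_i/a_n|) for i = 0,...,n-1
where a_n is the leading coefficient.

Coefficients: [2, 6, 3, -8, -4]
Leading coefficient a_n = 2
Ratios |a_i/a_n|: 3, 3/2, 4, 2
Maximum ratio: 4
Cauchy's bound: |r| <= 1 + 4 = 5

Upper bound = 5


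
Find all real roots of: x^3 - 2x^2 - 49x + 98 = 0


Let p(x) = x^3 - 2x^2 - 49x + 98. By the rational root theorem (leading coefficient 1), any rational root is an integer divisor of 98: try ±1, ±2, ... in turn.
Test x = 1: value = 48 ≠ 0.
Test x = -1: value = 144 ≠ 0.
Test x = 2: value = 0 ✓, so (x - 2) is a factor.
Synthetic division by (x - 2): bring down 1; 1(2) - 2 = 0; 0(2) - 49 = -49; (-49)(2) + 98 = 0 → quotient x^2 - 49, remainder 0.
Solve the quadratic x^2 - 49 = 0: discriminant = 0^2 - 4(1)(-49) = 0 + 196 = 196.
sqrt(196) = 14, so x = (0 ± 14)/2: x = 7 or x = -7.

x = -7, x = 2, x = 7


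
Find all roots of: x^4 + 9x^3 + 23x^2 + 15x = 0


The constant term is 0, so x = 0 is a root. Factor out x:
  x^3 + 9x^2 + 23x + 15 = 0
Let p(x) = x^3 + 9x^2 + 23x + 15. By the rational root theorem (leading coefficient 1), any rational root is an integer divisor of 15: try ±1, ±2, ... in turn.
Test x = 1: value = 48 ≠ 0.
Test x = -1: value = 0 ✓, so (x + 1) is a factor.
Synthetic division by (x + 1): bring down 1; 1(-1) + 9 = 8; 8(-1) + 23 = 15; 15(-1) + 15 = 0 → quotient x^2 + 8x + 15, remainder 0.
Solve the quadratic x^2 + 8x + 15 = 0: discriminant = 8^2 - 4(1)(15) = 64 - 60 = 4.
sqrt(4) = 2, so x = (-8 ± 2)/2: x = -3 or x = -5.
Collecting all roots found:

x = -5, x = -3, x = -1, x = 0


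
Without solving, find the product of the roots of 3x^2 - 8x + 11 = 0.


By Vieta's formulas for ax^2 + bx + c = 0:
  Sum of roots = -b/a
  Product of roots = c/a

Here a = 3, b = -8, c = 11
Sum = -(-8)/3 = 8/3
Product = 11/3 = 11/3

Product = 11/3


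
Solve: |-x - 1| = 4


An absolute value equation |expr| = 4 gives two cases:
Case 1: -x - 1 = 4
  -x = 5, so x = -5
Case 2: -x - 1 = -4
  -x = -3, so x = 3

x = -5, x = 3


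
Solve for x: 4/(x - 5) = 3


Multiply both sides by (x - 5): 4 = 3(x - 5)
Distribute: 4 = 3x - 15
3x = 4 + 15 = 19
x = 19/3

x = 19/3


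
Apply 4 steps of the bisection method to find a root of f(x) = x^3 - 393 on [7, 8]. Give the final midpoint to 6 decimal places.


f(x) = x^3 - 393
f(7) = -50 < 0
f(8) = 119 > 0

Step 1: midpoint = (7.000000 + 8.000000)/2 = 7.500000
  f(7.500000) = 28.875000
  f(mid) > 0, so root is in [7.000000, 7.500000]

Step 2: midpoint = (7.000000 + 7.500000)/2 = 7.250000
  f(7.250000) = -11.921875
  f(mid) < 0, so root is in [7.250000, 7.500000]

Step 3: midpoint = (7.250000 + 7.500000)/2 = 7.375000
  f(7.375000) = 8.130859
  f(mid) > 0, so root is in [7.250000, 7.375000]

Step 4: midpoint = (7.250000 + 7.375000)/2 = 7.312500
  f(7.312500) = -1.981201
  f(mid) < 0, so root is in [7.312500, 7.375000]

midpoint = 7.312500


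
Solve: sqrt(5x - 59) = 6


Square both sides: 5x - 59 = 6^2 = 36
5x = 36 + 59 = 95
x = 19
Check: sqrt(5*19 - 59) = sqrt(36) = 6 ✓

x = 19


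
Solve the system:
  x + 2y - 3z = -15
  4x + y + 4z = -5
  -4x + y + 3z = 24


Using Cramer's rule. Expand each determinant along the first row.
D  = 1*[1*3 - 4*1] - 2*[4*3 - 4*(-4)] + (-3)*[4*1 - 1*(-4)]
  = 1*(-1) - 2*(28) + (-3)*(8) = -81
Dx = (-15)*[1*3 - 4*1] - 2*[(-5)*3 - 4*24] + (-3)*[(-5)*1 - 1*24]
  = (-15)*(-1) - 2*(-111) + (-3)*(-29) = 324
Dy = 1*[(-5)*3 - 4*24] - (-15)*[4*3 - 4*(-4)] + (-3)*[4*24 - (-5)*(-4)]
  = 1*(-111) - (-15)*(28) + (-3)*(76) = 81
Dz = 1*[1*24 - (-5)*1] - 2*[4*24 - (-5)*(-4)] + (-15)*[4*1 - 1*(-4)]
  = 1*(29) - 2*(76) + (-15)*(8) = -243
x = Dx/D = 324/-81 = -4, y = Dy/D = 81/-81 = -1, z = Dz/D = -243/-81 = 3
Check eq1: (1)(-4) + (2)(-1) + (-3)(3) = -15 = -15 ✓
Check eq2: (4)(-4) + (1)(-1) + (4)(3) = -5 = -5 ✓
Check eq3: (-4)(-4) + (1)(-1) + (3)(3) = 24 = 24 ✓

x = -4, y = -1, z = 3


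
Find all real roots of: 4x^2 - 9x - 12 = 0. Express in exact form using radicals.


Using the quadratic formula: x = (-b ± sqrt(b^2 - 4ac)) / (2a)
Here a = 4, b = -9, c = -12
Discriminant = b^2 - 4ac = (-9)^2 - 4(4)(-12) = 81 + 192 = 273
Since discriminant = 273 > 0, there are two real roots.
x = (9 ± sqrt(273)) / 8
Numerically: x ≈ 3.1903 or x ≈ -0.9403

x = (9 + sqrt(273)) / 8 or x = (9 - sqrt(273)) / 8


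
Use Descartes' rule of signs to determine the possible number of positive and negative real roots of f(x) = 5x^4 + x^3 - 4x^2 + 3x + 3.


Descartes' rule of signs:

For positive roots, count sign changes in f(x) = 5x^4 + x^3 - 4x^2 + 3x + 3:
Signs of coefficients: +, +, -, +, +
Number of sign changes: 2
Possible positive real roots: 2, 0

For negative roots, examine f(-x) = 5x^4 - x^3 - 4x^2 - 3x + 3:
Signs of coefficients: +, -, -, -, +
Number of sign changes: 2
Possible negative real roots: 2, 0

Positive roots: 2 or 0; Negative roots: 2 or 0


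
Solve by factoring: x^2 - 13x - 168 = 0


We need two numbers that multiply to -168 and add to -13.
Those numbers are -21 and 8 (since (-21) * 8 = -168 and (-21) + 8 = -13).
So x^2 - 13x - 168 = (x - 21)(x + 8) = 0
Setting each factor to zero: x = 21 or x = -8

x = -8, x = 21


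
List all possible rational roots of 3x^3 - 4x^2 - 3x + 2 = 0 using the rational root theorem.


Rational root theorem: possible roots are ±p/q where:
  p divides the constant term (2): p ∈ {1, 2}
  q divides the leading coefficient (3): q ∈ {1, 3}

All possible rational roots: -2, -1, -2/3, -1/3, 1/3, 2/3, 1, 2

-2, -1, -2/3, -1/3, 1/3, 2/3, 1, 2


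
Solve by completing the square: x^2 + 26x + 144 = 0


Start: x^2 + 26x + 144 = 0
Move constant: x^2 + 26x = -144
Half of 26 is 13, squared is 169
Add 169 to both sides: x^2 + 26x + 169 = 25
(x + 13)^2 = 25
x + 13 = ±5
x = -13 + 5 = -8 or x = -13 - 5 = -18

x = -18, x = -8


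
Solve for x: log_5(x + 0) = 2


Convert to exponential form: x + 0 = 5^2 = 25
x = 25 - 0 = 25
Check: log_5(25 + 0) = log_5(25) = log_5(25) = 2 ✓

x = 25


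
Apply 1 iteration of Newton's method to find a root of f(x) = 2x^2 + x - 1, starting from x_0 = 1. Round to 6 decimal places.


Newton's method: x_(n+1) = x_n - f(x_n)/f'(x_n)
f(x) = 2x^2 + x - 1
f'(x) = 4x + 1

Iteration 1:
  f(1.000000) = 2.000000
  f'(1.000000) = 5.000000
  x_1 = 1.000000 - (2.000000)/(5.000000) = 0.600000

x_1 = 0.600000


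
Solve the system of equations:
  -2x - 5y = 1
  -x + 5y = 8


Using Cramer's rule:
Determinant D = (-2)(5) - (-1)(-5) = -10 - 5 = -15
Dx = (1)(5) - (8)(-5) = 5 + 40 = 45
Dy = (-2)(8) - (-1)(1) = -16 + 1 = -15
x = Dx/D = 45/-15 = -3
y = Dy/D = -15/-15 = 1

x = -3, y = 1


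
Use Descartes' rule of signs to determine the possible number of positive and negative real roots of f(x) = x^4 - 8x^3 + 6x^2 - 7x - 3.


Descartes' rule of signs:

For positive roots, count sign changes in f(x) = x^4 - 8x^3 + 6x^2 - 7x - 3:
Signs of coefficients: +, -, +, -, -
Number of sign changes: 3
Possible positive real roots: 3, 1

For negative roots, examine f(-x) = x^4 + 8x^3 + 6x^2 + 7x - 3:
Signs of coefficients: +, +, +, +, -
Number of sign changes: 1
Possible negative real roots: 1

Positive roots: 3 or 1; Negative roots: 1


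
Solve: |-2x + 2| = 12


An absolute value equation |expr| = 12 gives two cases:
Case 1: -2x + 2 = 12
  -2x = 10, so x = -5
Case 2: -2x + 2 = -12
  -2x = -14, so x = 7

x = -5, x = 7


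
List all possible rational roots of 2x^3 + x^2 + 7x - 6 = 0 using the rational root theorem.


Rational root theorem: possible roots are ±p/q where:
  p divides the constant term (-6): p ∈ {1, 2, 3, 6}
  q divides the leading coefficient (2): q ∈ {1, 2}

All possible rational roots: -6, -3, -2, -3/2, -1, -1/2, 1/2, 1, 3/2, 2, 3, 6

-6, -3, -2, -3/2, -1, -1/2, 1/2, 1, 3/2, 2, 3, 6


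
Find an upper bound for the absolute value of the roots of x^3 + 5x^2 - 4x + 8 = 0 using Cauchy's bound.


Cauchy's bound: all roots r satisfy |r| <= 1 + max(|a_i/a_n|) for i = 0,...,n-1
where a_n is the leading coefficient.

Coefficients: [1, 5, -4, 8]
Leading coefficient a_n = 1
Ratios |a_i/a_n|: 5, 4, 8
Maximum ratio: 8
Cauchy's bound: |r| <= 1 + 8 = 9

Upper bound = 9


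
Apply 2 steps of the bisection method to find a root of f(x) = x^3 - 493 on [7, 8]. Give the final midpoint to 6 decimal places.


f(x) = x^3 - 493
f(7) = -150 < 0
f(8) = 19 > 0

Step 1: midpoint = (7.000000 + 8.000000)/2 = 7.500000
  f(7.500000) = -71.125000
  f(mid) < 0, so root is in [7.500000, 8.000000]

Step 2: midpoint = (7.500000 + 8.000000)/2 = 7.750000
  f(7.750000) = -27.515625
  f(mid) < 0, so root is in [7.750000, 8.000000]

midpoint = 7.750000


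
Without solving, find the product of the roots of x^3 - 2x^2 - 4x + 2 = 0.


By Vieta's formulas for x^3 + bx^2 + cx + d = 0:
  r1 + r2 + r3 = -b/a = 2
  r1*r2 + r1*r3 + r2*r3 = c/a = -4
  r1*r2*r3 = -d/a = -2


Product = -2


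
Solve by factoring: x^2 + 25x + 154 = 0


We need two numbers that multiply to 154 and add to 25.
Those numbers are 11 and 14 (since 11 * 14 = 154 and 11 + 14 = 25).
So x^2 + 25x + 154 = (x + 11)(x + 14) = 0
Setting each factor to zero: x = -11 or x = -14

x = -14, x = -11


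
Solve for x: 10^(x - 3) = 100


Express both sides with the same base.
100 = 10^2
Since the bases match, equate exponents: x - 3 = 2
So x = 2 - (-3) = 5

x = 5


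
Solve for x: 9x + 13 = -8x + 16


Starting with: 9x + 13 = -8x + 16
Move all x terms to left: (9 + 8)x = 16 - 13
Simplify: 17x = 3
Divide both sides by 17: x = 3/17

x = 3/17


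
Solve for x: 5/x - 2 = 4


Subtract -2 from both sides: 5/x = 6
Multiply both sides by x: 5 = 6 * x
Divide by 6: x = 5/6

x = 5/6


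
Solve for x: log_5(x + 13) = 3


Convert to exponential form: x + 13 = 5^3 = 125
x = 125 - 13 = 112
Check: log_5(112 + 13) = log_5(125) = log_5(125) = 3 ✓

x = 112


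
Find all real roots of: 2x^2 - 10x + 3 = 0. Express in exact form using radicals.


Using the quadratic formula: x = (-b ± sqrt(b^2 - 4ac)) / (2a)
Here a = 2, b = -10, c = 3
Discriminant = b^2 - 4ac = (-10)^2 - 4(2)(3) = 100 - 24 = 76
Since discriminant = 76 > 0, there are two real roots.
x = (10 ± 2*sqrt(19)) / 4
Simplifying: x = (5 ± sqrt(19)) / 2
Numerically: x ≈ 4.6794 or x ≈ 0.3206

x = (5 + sqrt(19)) / 2 or x = (5 - sqrt(19)) / 2


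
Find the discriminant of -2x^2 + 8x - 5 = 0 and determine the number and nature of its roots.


For ax^2 + bx + c = 0, discriminant D = b^2 - 4ac
Here a = -2, b = 8, c = -5
D = (8)^2 - 4(-2)(-5) = 64 - 40 = 24

D = 24 > 0 but not a perfect square
The equation has 2 distinct real irrational roots.

Discriminant = 24, 2 distinct real irrational roots
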